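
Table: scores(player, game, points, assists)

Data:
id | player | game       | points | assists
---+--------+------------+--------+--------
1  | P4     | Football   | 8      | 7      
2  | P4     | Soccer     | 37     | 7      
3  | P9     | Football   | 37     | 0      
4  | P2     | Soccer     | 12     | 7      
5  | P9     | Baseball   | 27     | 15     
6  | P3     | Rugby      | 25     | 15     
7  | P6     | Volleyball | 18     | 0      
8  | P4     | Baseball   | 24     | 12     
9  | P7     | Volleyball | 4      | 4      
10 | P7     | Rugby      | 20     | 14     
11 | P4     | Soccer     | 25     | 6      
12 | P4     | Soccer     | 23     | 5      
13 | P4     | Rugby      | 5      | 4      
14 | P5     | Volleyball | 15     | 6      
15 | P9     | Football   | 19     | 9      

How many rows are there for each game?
SELECT game, COUNT(*) as count
FROM scores
GROUP BY game

Result:
  Baseball: 2
  Football: 3
  Rugby: 3
  Soccer: 4
  Volleyball: 3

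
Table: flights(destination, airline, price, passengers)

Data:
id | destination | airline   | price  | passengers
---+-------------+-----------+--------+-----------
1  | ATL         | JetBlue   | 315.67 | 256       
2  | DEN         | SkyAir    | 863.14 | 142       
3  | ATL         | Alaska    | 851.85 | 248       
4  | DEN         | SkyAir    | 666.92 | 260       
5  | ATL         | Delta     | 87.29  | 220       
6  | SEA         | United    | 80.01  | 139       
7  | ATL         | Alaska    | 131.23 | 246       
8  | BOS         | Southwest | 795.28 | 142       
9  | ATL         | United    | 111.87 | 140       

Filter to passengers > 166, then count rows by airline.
SELECT airline, COUNT(*)
FROM flights
WHERE passengers > 166
GROUP BY airline

Note: WHERE filters rows before grouping.

Result:
  Alaska: 2
  Delta: 1
  JetBlue: 1
  SkyAir: 1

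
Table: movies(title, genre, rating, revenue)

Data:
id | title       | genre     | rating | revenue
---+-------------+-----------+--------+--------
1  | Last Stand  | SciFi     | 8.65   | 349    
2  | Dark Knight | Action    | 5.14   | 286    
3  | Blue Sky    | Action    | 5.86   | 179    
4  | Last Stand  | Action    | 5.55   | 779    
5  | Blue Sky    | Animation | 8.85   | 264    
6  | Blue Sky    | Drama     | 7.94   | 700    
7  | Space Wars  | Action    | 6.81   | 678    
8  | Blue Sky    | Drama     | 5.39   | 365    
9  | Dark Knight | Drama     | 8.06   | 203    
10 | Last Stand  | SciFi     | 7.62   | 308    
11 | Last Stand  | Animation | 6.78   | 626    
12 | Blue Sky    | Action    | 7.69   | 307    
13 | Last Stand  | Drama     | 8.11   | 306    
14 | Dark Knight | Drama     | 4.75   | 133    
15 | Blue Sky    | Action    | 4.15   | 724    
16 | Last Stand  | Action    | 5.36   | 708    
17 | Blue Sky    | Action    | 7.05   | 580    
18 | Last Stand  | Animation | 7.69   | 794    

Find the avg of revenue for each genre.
SELECT genre, AVG(revenue) as result
FROM movies
GROUP BY genre

Result:
  Action: 530.13
  Animation: 561.33
  Drama: 341.40
  SciFi: 328.50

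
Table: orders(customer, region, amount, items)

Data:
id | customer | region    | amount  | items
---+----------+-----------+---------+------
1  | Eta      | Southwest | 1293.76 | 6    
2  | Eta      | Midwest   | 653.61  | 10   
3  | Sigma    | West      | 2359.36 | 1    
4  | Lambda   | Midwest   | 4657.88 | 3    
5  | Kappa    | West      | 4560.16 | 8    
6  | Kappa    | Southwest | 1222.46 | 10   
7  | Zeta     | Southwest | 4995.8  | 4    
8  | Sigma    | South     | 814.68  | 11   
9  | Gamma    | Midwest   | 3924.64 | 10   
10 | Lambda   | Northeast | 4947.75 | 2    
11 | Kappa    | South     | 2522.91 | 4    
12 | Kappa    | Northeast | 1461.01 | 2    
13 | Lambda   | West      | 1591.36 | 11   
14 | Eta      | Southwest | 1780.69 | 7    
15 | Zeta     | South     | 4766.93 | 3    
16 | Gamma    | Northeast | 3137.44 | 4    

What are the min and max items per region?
SELECT region, MIN(items), MAX(items)
FROM orders
GROUP BY region

Result:
  Midwest: min=3, max=10
  Northeast: min=2, max=4
  South: min=3, max=11
  Southwest: min=4, max=10
  West: min=1, max=11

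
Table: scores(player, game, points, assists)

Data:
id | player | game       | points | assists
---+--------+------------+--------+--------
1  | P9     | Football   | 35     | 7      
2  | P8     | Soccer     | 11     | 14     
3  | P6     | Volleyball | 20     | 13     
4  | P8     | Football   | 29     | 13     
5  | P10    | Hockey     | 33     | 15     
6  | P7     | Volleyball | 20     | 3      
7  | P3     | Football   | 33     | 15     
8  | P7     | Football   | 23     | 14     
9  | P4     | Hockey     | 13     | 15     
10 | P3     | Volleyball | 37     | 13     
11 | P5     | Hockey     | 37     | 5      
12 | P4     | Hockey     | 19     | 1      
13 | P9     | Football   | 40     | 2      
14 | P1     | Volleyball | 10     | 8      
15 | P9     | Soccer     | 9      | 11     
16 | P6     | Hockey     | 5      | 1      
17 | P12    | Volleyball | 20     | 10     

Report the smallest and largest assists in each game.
SELECT game, MIN(assists), MAX(assists)
FROM scores
GROUP BY game

Result:
  Football: min=2, max=15
  Hockey: min=1, max=15
  Soccer: min=11, max=14
  Volleyball: min=3, max=13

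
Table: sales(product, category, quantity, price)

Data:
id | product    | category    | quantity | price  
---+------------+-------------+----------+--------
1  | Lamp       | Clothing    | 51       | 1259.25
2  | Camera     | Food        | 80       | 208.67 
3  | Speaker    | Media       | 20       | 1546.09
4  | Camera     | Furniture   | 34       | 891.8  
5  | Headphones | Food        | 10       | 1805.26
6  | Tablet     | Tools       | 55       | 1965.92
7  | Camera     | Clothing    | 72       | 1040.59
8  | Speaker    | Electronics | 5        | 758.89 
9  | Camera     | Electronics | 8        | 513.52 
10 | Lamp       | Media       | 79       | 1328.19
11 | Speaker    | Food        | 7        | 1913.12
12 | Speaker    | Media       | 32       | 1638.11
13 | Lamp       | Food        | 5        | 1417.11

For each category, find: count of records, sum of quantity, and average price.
SELECT category,
       COUNT(*) as cnt,
       SUM(quantity) as total_quantity,
       AVG(price) as avg_price
FROM sales
GROUP BY category

Result:
  Clothing: 2 records, 123 total quantity, 1149.92 avg price
  Electronics: 2 records, 13 total quantity, 636.21 avg price
  Food: 4 records, 102 total quantity, 1336.04 avg price
  Furniture: 1 records, 34 total quantity, 891.80 avg price
  Media: 3 records, 131 total quantity, 1504.13 avg price
  Tools: 1 records, 55 total quantity, 1965.92 avg price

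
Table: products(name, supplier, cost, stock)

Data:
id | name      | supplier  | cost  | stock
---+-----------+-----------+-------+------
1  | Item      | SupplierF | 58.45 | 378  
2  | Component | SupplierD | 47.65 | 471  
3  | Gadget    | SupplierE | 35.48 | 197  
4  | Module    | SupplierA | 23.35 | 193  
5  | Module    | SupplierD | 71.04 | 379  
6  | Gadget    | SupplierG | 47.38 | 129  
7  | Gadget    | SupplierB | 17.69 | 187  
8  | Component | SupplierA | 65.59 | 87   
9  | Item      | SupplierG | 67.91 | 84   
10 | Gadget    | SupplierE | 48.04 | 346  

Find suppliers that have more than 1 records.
SELECT supplier, COUNT(*) as cnt
FROM products
GROUP BY supplier
HAVING COUNT(*) > 1

Result:
  SupplierA: 2
  SupplierD: 2
  SupplierE: 2
  SupplierG: 2

Note: HAVING filters groups after aggregation, WHERE filters rows before.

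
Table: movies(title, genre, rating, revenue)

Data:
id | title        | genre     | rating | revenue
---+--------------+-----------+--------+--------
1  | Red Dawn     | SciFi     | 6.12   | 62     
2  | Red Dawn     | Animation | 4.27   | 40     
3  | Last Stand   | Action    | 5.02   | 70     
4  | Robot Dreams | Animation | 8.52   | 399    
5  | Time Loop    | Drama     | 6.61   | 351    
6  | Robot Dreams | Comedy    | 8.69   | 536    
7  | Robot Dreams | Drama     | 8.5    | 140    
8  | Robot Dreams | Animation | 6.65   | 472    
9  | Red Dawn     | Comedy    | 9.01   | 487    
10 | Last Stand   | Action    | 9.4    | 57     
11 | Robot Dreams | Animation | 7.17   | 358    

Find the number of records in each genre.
SELECT genre, COUNT(*) as count
FROM movies
GROUP BY genre

Result:
  Action: 2
  Animation: 4
  Comedy: 2
  Drama: 2
  SciFi: 1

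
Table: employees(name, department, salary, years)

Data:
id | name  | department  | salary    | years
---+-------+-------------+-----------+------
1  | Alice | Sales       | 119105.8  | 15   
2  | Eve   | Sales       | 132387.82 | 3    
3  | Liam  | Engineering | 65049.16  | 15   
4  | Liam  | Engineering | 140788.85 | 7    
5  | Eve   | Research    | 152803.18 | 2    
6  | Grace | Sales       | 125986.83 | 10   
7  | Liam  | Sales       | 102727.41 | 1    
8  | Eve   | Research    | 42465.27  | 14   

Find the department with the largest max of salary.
SELECT department, MAX(salary) as val
FROM employees
GROUP BY department
ORDER BY val DESC
LIMIT 1

Result: Research with max(salary) = 152803.18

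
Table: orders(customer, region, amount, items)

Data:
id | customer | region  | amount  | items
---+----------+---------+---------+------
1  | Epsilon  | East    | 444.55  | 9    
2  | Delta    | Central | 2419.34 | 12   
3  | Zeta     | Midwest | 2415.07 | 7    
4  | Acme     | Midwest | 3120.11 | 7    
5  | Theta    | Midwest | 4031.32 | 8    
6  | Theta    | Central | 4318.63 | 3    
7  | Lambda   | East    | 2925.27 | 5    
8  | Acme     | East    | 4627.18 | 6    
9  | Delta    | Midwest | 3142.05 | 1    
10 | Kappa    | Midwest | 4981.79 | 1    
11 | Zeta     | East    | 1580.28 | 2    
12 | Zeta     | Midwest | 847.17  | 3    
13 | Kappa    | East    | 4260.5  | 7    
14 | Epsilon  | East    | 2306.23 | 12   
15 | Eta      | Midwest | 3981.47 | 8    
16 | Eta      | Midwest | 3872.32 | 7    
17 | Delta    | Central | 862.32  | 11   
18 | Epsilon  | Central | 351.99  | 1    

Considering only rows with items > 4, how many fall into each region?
SELECT region, COUNT(*)
FROM orders
WHERE items > 4
GROUP BY region

Note: WHERE filters rows before grouping.

Result:
  Central: 2
  East: 5
  Midwest: 5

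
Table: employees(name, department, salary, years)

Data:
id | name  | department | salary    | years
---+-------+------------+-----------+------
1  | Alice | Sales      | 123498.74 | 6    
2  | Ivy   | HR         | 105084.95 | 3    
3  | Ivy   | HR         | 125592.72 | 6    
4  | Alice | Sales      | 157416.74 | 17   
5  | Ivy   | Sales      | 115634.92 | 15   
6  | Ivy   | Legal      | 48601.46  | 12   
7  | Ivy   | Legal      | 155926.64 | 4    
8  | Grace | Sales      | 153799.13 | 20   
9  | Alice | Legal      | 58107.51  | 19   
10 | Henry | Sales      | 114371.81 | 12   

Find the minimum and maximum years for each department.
SELECT department, MIN(years), MAX(years)
FROM employees
GROUP BY department

Result:
  HR: min=3, max=6
  Legal: min=4, max=19
  Sales: min=6, max=20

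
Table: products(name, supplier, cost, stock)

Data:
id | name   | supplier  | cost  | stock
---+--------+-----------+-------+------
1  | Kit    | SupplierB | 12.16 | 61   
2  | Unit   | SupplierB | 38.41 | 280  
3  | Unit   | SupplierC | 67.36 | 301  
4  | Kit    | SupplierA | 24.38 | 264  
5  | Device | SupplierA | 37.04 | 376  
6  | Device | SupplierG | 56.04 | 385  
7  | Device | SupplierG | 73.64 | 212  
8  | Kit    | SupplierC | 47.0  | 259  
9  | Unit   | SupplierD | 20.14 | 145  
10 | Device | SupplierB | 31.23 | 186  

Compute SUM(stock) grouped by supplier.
SELECT supplier, SUM(stock) as result
FROM products
GROUP BY supplier

Result:
  SupplierA: 640
  SupplierB: 527
  SupplierC: 560
  SupplierD: 145
  SupplierG: 597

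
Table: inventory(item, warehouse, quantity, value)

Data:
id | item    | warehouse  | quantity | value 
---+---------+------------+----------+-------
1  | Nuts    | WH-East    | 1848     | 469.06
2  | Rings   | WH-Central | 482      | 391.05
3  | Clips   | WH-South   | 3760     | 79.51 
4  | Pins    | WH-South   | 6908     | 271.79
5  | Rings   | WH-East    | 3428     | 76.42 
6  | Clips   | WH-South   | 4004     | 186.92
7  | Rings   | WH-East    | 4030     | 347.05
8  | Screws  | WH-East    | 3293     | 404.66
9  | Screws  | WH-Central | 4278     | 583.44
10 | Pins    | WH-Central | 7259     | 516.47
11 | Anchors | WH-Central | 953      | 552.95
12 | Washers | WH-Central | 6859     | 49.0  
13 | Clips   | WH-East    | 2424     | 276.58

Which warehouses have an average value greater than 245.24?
SELECT warehouse, AVG(value)
FROM inventory
GROUP BY warehouse
HAVING AVG(value) > 245.24

Result:
  WH-Central: avg=418.58
  WH-East: avg=314.75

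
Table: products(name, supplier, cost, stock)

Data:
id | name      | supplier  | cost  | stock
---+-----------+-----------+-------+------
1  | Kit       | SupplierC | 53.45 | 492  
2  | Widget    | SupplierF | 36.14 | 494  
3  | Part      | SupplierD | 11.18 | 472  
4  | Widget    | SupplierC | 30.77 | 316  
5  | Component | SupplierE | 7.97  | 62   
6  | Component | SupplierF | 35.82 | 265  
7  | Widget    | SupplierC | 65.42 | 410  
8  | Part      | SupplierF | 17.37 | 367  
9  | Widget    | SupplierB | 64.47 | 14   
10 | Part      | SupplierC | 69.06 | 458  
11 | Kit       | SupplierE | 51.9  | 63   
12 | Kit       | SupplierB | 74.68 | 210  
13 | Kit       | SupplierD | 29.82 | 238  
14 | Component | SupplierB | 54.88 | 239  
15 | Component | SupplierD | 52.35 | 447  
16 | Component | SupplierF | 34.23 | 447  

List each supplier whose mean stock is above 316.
SELECT supplier, AVG(stock)
FROM products
GROUP BY supplier
HAVING AVG(stock) > 316

Result:
  SupplierC: avg=419.00
  SupplierD: avg=385.67
  SupplierF: avg=393.25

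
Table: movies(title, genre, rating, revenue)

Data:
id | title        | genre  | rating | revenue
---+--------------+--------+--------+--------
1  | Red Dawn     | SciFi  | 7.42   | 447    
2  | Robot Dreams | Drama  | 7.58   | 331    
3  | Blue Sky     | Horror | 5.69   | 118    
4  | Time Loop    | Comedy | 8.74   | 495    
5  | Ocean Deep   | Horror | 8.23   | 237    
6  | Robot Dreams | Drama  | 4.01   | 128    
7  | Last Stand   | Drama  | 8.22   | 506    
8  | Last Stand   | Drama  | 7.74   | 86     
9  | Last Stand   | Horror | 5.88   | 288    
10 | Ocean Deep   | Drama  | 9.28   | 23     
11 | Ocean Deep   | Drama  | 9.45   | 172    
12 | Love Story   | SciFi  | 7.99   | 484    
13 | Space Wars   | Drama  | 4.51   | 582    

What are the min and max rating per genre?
SELECT genre, MIN(rating), MAX(rating)
FROM movies
GROUP BY genre

Result:
  Comedy: min=8.74, max=8.74
  Drama: min=4.01, max=9.45
  Horror: min=5.69, max=8.23
  SciFi: min=7.42, max=7.99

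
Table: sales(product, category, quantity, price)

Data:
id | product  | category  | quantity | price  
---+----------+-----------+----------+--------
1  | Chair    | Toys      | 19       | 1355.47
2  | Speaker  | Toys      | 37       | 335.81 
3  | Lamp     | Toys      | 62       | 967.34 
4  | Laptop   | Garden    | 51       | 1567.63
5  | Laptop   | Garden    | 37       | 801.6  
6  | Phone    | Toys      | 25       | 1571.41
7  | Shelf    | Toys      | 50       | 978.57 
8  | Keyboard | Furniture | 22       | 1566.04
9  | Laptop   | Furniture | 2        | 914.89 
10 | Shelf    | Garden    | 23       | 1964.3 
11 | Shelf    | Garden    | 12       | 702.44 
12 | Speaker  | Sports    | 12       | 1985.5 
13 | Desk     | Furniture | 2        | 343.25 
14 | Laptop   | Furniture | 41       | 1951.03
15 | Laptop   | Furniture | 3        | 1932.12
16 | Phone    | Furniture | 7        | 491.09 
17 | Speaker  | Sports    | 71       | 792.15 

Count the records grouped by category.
SELECT category, COUNT(*) as count
FROM sales
GROUP BY category

Result:
  Furniture: 6
  Garden: 4
  Sports: 2
  Toys: 5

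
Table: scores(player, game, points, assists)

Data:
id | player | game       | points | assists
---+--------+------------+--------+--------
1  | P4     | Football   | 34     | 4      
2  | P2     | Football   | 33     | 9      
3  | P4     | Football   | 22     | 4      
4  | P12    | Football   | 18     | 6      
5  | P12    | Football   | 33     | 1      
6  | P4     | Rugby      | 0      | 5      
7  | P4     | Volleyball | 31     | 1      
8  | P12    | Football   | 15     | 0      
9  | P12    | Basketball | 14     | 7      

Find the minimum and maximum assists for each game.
SELECT game, MIN(assists), MAX(assists)
FROM scores
GROUP BY game

Result:
  Basketball: min=7, max=7
  Football: min=0, max=9
  Rugby: min=5, max=5
  Volleyball: min=1, max=1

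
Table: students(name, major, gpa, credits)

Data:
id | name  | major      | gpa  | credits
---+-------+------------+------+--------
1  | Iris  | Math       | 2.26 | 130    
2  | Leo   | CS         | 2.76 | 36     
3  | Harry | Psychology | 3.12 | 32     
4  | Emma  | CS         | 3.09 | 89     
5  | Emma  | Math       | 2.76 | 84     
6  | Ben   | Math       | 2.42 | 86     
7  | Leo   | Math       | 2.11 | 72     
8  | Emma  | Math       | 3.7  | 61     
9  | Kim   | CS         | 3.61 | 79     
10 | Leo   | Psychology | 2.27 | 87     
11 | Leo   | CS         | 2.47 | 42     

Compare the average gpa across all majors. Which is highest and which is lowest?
SELECT major, AVG(gpa)
FROM students
GROUP BY major
ORDER BY AVG(gpa)

All groups:
  Math: 2.65
  Psychology: 2.70
  CS: 2.98

Highest: CS (2.98)
Lowest: Math (2.65)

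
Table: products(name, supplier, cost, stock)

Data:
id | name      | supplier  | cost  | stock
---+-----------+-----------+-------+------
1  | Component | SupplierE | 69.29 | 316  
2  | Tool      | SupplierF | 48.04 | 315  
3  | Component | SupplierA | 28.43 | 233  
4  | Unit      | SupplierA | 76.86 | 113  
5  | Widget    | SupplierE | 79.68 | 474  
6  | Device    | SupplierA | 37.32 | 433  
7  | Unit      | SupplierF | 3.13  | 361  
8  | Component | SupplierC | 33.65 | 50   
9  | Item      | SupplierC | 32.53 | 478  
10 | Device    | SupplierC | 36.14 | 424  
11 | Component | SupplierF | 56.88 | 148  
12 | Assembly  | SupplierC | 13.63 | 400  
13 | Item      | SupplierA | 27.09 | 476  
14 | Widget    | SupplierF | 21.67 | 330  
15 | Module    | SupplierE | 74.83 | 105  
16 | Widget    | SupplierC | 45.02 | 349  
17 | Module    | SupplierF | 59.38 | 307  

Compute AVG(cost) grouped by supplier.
SELECT supplier, AVG(cost) as result
FROM products
GROUP BY supplier

Result:
  SupplierA: 42.43
  SupplierC: 32.19
  SupplierE: 74.60
  SupplierF: 37.82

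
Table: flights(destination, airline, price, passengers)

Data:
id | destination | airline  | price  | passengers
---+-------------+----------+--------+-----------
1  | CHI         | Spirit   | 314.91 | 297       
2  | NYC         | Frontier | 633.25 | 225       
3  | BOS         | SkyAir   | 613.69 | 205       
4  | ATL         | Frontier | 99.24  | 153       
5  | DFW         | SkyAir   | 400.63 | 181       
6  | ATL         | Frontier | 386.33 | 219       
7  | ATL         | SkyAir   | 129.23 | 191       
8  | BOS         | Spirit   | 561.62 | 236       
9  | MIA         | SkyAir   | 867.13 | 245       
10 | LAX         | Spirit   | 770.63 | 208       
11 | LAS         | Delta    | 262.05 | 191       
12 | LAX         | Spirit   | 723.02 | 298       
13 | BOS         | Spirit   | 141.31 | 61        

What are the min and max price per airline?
SELECT airline, MIN(price), MAX(price)
FROM flights
GROUP BY airline

Result:
  Delta: min=262.05, max=262.05
  Frontier: min=99.24, max=633.25
  SkyAir: min=129.23, max=867.13
  Spirit: min=141.31, max=770.63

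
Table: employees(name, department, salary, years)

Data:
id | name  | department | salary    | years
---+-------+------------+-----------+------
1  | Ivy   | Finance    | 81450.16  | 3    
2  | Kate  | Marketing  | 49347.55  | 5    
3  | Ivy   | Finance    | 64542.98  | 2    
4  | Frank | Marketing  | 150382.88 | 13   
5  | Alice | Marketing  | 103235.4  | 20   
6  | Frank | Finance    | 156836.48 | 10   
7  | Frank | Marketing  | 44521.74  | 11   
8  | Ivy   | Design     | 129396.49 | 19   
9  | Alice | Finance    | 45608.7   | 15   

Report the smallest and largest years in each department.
SELECT department, MIN(years), MAX(years)
FROM employees
GROUP BY department

Result:
  Design: min=19, max=19
  Finance: min=2, max=15
  Marketing: min=5, max=20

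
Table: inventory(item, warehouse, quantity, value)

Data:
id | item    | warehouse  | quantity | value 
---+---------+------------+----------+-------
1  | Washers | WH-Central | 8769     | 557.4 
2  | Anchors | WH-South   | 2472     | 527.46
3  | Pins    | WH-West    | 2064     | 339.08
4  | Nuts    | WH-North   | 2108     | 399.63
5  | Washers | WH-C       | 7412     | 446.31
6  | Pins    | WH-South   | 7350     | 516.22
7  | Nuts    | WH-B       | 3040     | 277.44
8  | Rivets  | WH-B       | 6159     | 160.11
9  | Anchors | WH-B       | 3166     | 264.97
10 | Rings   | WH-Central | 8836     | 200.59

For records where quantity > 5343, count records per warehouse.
SELECT warehouse, COUNT(*)
FROM inventory
WHERE quantity > 5343
GROUP BY warehouse

Note: WHERE filters rows before grouping.

Result:
  WH-B: 1
  WH-C: 1
  WH-Central: 2
  WH-South: 1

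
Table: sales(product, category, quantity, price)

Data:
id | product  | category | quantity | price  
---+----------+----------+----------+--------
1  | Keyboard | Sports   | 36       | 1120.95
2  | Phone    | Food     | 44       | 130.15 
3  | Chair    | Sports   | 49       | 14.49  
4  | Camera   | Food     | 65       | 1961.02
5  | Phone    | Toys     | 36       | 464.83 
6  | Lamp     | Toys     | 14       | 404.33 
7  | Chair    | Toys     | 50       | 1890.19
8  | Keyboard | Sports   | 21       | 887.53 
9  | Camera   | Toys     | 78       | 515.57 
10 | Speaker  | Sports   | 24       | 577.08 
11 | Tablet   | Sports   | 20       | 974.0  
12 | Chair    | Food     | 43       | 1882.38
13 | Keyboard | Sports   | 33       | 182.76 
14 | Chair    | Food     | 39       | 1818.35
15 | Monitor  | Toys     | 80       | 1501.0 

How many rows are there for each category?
SELECT category, COUNT(*) as count
FROM sales
GROUP BY category

Result:
  Food: 4
  Sports: 6
  Toys: 5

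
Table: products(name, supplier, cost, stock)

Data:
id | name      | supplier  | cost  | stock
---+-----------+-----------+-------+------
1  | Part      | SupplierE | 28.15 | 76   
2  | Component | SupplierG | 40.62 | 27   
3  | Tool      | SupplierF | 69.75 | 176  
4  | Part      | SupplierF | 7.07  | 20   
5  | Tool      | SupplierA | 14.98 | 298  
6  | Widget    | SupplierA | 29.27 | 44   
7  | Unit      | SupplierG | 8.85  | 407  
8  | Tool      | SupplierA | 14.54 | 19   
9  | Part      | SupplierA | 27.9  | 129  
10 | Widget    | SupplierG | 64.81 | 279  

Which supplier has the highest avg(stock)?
SELECT supplier, AVG(stock) as val
FROM products
GROUP BY supplier
ORDER BY val DESC
LIMIT 1

Result: SupplierG with avg(stock) = 237.67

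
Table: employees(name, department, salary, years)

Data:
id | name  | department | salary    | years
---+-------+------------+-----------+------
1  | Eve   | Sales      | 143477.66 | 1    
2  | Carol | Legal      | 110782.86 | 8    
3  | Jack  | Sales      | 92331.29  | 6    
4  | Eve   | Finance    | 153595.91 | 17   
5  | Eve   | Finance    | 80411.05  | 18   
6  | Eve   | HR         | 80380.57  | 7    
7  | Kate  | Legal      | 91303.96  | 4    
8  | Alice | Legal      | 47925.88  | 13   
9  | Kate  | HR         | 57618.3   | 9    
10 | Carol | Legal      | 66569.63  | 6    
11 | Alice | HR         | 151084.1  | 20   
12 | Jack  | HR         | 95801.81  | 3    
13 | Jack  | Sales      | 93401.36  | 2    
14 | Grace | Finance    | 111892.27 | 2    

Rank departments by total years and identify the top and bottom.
SELECT department, SUM(years)
FROM employees
GROUP BY department
ORDER BY SUM(years)

All groups:
  Sales: 9
  Legal: 31
  Finance: 37
  HR: 39

Highest: HR (39)
Lowest: Sales (9)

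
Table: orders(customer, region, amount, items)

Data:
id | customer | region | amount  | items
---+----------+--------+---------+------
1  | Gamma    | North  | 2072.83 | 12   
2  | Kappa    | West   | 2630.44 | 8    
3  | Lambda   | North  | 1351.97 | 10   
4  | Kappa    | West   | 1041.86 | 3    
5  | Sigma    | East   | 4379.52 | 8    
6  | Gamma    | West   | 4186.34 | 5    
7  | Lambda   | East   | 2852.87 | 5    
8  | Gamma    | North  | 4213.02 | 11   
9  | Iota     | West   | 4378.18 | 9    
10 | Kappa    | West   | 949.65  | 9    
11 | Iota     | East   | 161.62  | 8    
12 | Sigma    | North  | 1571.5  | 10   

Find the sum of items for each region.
SELECT region, SUM(items) as result
FROM orders
GROUP BY region

Result:
  East: 21
  North: 43
  West: 34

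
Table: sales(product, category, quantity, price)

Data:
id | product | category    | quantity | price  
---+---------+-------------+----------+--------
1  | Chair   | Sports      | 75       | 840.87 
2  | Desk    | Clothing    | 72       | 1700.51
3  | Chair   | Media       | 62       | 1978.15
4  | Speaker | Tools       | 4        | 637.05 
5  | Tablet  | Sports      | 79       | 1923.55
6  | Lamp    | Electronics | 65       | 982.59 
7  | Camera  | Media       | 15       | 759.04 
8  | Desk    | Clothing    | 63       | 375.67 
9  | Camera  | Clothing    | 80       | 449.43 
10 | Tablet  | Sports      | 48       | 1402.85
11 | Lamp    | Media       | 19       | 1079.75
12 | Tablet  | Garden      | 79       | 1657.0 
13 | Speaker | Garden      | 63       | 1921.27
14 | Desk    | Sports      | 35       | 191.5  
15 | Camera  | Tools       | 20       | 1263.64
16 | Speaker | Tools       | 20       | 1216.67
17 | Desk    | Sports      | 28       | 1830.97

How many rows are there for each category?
SELECT category, COUNT(*) as count
FROM sales
GROUP BY category

Result:
  Clothing: 3
  Electronics: 1
  Garden: 2
  Media: 3
  Sports: 5
  Tools: 3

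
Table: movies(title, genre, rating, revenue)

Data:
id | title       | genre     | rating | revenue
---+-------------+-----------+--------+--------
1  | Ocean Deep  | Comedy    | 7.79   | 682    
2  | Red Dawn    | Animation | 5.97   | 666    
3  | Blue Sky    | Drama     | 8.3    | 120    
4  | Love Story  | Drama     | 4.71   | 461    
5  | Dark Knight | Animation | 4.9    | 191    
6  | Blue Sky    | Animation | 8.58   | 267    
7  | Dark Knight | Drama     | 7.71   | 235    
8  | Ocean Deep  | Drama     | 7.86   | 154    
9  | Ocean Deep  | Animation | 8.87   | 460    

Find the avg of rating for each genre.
SELECT genre, AVG(rating) as result
FROM movies
GROUP BY genre

Result:
  Animation: 7.08
  Comedy: 7.79
  Drama: 7.15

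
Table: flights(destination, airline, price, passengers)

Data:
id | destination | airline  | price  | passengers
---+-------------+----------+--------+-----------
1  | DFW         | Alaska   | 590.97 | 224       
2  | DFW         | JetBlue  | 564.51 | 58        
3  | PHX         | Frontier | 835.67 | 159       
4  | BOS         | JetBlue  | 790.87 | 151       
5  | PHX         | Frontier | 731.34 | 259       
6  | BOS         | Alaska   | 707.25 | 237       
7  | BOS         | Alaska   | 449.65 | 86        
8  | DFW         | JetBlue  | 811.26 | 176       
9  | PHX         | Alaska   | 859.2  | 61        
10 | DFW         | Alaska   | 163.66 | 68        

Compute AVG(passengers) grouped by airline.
SELECT airline, AVG(passengers) as result
FROM flights
GROUP BY airline

Result:
  Alaska: 135.20
  Frontier: 209.00
  JetBlue: 128.33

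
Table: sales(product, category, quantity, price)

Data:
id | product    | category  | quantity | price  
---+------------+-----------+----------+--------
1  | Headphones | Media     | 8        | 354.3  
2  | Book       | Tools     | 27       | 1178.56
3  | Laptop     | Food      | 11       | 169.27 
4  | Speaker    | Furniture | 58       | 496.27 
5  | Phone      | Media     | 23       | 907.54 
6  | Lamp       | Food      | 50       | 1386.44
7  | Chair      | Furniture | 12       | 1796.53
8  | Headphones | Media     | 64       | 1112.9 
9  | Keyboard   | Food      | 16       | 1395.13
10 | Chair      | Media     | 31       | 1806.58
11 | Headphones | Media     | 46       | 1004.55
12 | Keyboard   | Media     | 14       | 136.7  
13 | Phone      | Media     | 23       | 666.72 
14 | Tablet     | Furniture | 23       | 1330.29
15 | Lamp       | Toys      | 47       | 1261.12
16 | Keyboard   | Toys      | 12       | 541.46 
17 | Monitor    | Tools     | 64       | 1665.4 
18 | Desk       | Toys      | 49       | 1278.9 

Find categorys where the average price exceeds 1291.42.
SELECT category, AVG(price)
FROM sales
GROUP BY category
HAVING AVG(price) > 1291.42

Result:
  Tools: avg=1421.98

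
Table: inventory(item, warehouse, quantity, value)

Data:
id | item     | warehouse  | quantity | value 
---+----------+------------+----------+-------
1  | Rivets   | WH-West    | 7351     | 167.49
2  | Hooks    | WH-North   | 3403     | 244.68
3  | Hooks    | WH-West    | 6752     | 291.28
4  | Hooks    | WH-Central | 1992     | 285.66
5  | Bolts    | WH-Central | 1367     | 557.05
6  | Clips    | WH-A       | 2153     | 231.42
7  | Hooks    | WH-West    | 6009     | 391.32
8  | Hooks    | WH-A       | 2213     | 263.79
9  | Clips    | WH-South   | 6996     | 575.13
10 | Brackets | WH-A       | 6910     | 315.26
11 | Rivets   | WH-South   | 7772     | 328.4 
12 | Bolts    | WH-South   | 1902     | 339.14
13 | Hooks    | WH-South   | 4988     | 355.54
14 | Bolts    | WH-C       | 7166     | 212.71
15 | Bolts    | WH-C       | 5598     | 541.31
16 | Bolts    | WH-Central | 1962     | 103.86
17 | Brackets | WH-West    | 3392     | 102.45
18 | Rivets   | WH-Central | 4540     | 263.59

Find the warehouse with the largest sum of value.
SELECT warehouse, SUM(value) as val
FROM inventory
GROUP BY warehouse
ORDER BY val DESC
LIMIT 1

Result: WH-South with sum(value) = 1598.21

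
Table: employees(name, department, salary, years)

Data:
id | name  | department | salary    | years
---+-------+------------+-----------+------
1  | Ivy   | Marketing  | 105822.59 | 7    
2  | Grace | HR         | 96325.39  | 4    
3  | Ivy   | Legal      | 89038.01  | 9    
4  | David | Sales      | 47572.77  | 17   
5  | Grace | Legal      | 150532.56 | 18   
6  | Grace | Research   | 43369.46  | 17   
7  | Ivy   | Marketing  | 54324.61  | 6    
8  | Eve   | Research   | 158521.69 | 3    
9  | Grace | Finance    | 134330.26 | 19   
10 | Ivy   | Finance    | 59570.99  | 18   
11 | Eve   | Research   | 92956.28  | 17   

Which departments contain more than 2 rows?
SELECT department, COUNT(*) as cnt
FROM employees
GROUP BY department
HAVING COUNT(*) > 2

Result:
  Research: 3

Note: HAVING filters groups after aggregation, WHERE filters rows before.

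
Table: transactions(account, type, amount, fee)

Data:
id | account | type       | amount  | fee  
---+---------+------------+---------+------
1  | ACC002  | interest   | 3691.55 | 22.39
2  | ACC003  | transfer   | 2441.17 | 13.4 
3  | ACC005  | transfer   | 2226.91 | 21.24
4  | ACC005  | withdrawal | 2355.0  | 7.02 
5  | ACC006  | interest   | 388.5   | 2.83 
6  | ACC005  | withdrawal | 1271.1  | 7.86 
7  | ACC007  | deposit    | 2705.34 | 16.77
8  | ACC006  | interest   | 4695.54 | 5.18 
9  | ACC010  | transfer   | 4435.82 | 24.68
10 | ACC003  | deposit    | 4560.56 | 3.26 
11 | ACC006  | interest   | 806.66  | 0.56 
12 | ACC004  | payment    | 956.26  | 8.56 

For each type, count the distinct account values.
SELECT type, COUNT(DISTINCT account)
FROM transactions
GROUP BY type

Result:
  deposit: 2 distinct
  interest: 2 distinct
  payment: 1 distinct
  transfer: 3 distinct
  withdrawal: 1 distinct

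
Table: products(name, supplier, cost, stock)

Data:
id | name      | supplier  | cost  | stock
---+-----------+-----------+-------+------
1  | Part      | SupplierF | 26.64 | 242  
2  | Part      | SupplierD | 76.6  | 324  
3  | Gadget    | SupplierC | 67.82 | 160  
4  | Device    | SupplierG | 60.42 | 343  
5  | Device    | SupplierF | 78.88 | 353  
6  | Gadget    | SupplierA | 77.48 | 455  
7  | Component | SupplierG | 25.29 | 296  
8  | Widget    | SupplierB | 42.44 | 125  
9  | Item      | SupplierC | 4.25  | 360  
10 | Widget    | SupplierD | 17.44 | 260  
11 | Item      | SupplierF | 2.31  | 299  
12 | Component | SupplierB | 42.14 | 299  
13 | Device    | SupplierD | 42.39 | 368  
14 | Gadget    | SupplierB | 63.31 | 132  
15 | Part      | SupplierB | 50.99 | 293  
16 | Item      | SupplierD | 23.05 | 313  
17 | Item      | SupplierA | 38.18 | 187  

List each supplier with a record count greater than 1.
SELECT supplier, COUNT(*) as cnt
FROM products
GROUP BY supplier
HAVING COUNT(*) > 1

Result:
  SupplierA: 2
  SupplierB: 4
  SupplierC: 2
  SupplierD: 4
  SupplierF: 3
  SupplierG: 2

Note: HAVING filters groups after aggregation, WHERE filters rows before.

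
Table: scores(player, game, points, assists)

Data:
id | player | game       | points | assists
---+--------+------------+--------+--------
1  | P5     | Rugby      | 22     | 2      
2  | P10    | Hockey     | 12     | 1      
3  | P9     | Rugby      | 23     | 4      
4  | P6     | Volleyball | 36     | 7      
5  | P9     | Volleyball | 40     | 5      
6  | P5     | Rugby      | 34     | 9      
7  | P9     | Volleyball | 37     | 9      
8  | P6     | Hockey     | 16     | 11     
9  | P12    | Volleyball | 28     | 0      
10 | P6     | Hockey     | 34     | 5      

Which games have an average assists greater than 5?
SELECT game, AVG(assists)
FROM scores
GROUP BY game
HAVING AVG(assists) > 5

Result:
  Hockey: avg=5.67
  Volleyball: avg=5.25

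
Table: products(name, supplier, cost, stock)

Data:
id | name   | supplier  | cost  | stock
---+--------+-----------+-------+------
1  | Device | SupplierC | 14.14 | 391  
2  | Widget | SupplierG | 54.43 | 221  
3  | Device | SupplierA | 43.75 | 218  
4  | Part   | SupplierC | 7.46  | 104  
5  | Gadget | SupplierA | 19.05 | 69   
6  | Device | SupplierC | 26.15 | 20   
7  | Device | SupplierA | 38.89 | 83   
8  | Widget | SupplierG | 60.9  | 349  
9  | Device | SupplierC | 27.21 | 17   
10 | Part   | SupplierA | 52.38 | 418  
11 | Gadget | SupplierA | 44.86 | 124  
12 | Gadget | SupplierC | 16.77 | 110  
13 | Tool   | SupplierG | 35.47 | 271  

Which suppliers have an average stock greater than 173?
SELECT supplier, AVG(stock)
FROM products
GROUP BY supplier
HAVING AVG(stock) > 173

Result:
  SupplierA: avg=182.40
  SupplierG: avg=280.33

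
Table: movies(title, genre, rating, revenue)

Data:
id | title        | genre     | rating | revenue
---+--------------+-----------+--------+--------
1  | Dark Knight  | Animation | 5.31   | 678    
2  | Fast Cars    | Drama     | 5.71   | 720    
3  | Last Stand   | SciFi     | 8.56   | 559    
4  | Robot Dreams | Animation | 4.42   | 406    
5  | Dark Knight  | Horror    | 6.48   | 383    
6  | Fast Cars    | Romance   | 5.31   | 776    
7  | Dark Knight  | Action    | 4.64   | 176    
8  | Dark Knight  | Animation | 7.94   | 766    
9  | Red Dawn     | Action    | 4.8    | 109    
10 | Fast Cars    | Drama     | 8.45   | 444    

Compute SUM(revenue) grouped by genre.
SELECT genre, SUM(revenue) as result
FROM movies
GROUP BY genre

Result:
  Action: 285
  Animation: 1850
  Drama: 1164
  Horror: 383
  Romance: 776
  SciFi: 559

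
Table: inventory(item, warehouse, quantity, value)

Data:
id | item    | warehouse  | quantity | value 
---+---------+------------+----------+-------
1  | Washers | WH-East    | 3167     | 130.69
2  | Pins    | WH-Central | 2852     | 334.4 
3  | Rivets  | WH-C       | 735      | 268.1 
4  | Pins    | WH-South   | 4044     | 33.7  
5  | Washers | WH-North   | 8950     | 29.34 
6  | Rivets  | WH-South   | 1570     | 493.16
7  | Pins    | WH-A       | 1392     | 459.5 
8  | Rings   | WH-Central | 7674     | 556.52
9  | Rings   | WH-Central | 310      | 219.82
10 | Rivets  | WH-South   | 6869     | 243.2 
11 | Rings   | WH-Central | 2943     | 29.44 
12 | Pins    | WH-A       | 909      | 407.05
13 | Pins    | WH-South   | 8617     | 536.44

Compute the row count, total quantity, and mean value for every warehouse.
SELECT warehouse,
       COUNT(*) as cnt,
       SUM(quantity) as total_quantity,
       AVG(value) as avg_value
FROM inventory
GROUP BY warehouse

Result:
  WH-A: 2 records, 2301 total quantity, 433.28 avg value
  WH-C: 1 records, 735 total quantity, 268.10 avg value
  WH-Central: 4 records, 13779 total quantity, 285.05 avg value
  WH-East: 1 records, 3167 total quantity, 130.69 avg value
  WH-North: 1 records, 8950 total quantity, 29.34 avg value
  WH-South: 4 records, 21100 total quantity, 326.63 avg value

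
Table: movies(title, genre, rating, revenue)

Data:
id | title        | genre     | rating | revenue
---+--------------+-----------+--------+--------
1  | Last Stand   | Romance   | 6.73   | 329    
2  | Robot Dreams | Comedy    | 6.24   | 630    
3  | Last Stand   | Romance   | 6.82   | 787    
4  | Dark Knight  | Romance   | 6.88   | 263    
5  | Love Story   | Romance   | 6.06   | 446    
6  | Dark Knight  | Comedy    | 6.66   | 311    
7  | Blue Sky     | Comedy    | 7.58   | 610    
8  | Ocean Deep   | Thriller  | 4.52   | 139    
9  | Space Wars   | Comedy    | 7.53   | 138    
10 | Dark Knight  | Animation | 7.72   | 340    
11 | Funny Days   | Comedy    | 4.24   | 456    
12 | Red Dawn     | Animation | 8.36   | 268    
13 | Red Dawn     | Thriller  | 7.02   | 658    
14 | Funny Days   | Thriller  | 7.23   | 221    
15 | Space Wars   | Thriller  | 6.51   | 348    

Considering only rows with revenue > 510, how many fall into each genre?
SELECT genre, COUNT(*)
FROM movies
WHERE revenue > 510
GROUP BY genre

Note: WHERE filters rows before grouping.

Result:
  Comedy: 2
  Romance: 1
  Thriller: 1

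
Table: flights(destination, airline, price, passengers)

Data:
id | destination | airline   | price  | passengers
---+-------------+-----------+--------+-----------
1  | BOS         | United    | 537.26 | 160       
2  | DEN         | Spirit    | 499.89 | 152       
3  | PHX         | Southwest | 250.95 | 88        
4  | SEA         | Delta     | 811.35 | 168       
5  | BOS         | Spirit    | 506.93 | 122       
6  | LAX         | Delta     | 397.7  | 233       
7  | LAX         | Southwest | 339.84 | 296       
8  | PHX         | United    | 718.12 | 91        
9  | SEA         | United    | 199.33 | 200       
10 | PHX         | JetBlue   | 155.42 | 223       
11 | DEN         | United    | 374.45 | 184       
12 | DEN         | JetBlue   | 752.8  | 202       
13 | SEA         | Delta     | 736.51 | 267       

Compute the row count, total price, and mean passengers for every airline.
SELECT airline,
       COUNT(*) as cnt,
       SUM(price) as total_price,
       AVG(passengers) as avg_passengers
FROM flights
GROUP BY airline

Result:
  Delta: 3 records, 1945.56 total price, 222.67 avg passengers
  JetBlue: 2 records, 908.22 total price, 212.50 avg passengers
  Southwest: 2 records, 590.79 total price, 192.00 avg passengers
  Spirit: 2 records, 1006.82 total price, 137.00 avg passengers
  United: 4 records, 1829.16 total price, 158.75 avg passengers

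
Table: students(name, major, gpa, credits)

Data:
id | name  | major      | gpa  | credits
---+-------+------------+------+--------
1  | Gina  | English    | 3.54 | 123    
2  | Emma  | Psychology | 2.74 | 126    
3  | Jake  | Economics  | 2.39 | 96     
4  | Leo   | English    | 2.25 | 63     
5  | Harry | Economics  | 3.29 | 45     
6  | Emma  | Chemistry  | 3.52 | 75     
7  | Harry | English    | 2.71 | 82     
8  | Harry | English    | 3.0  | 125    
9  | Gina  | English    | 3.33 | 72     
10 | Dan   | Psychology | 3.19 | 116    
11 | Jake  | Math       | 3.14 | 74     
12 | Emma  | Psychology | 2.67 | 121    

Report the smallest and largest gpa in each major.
SELECT major, MIN(gpa), MAX(gpa)
FROM students
GROUP BY major

Result:
  Chemistry: min=3.52, max=3.52
  Economics: min=2.39, max=3.29
  English: min=2.25, max=3.54
  Math: min=3.14, max=3.14
  Psychology: min=2.67, max=3.19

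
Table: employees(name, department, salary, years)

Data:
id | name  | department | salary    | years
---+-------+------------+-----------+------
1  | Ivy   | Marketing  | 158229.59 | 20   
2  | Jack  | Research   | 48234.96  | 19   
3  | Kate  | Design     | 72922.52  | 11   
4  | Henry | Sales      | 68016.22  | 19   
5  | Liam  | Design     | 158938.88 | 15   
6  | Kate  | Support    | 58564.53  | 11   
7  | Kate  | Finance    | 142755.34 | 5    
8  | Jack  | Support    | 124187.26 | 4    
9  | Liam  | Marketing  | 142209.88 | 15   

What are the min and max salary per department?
SELECT department, MIN(salary), MAX(salary)
FROM employees
GROUP BY department

Result:
  Design: min=72922.52, max=158938.88
  Finance: min=142755.34, max=142755.34
  Marketing: min=142209.88, max=158229.59
  Research: min=48234.96, max=48234.96
  Sales: min=68016.22, max=68016.22
  Support: min=58564.53, max=124187.26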